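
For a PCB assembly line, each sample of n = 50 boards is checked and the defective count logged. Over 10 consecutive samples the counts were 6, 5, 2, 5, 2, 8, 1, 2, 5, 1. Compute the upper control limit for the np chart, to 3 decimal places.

p̄ = Σdᵢ / (k·n) = 37 / (10 × 50) = 0.07400
UCL = np̄ + 3·√(np̄(1−p̄)) = 3.7000 + 3 × √(3.7000×0.92600) = 3.7000 + 3 × 1.8510 = 9.2530

9.253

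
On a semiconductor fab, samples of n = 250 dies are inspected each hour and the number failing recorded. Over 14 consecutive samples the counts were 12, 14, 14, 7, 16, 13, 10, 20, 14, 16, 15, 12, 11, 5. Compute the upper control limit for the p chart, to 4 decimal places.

0.0929

p̄ = Σdᵢ / (k·n) = 179 / (14 × 250) = 0.05114
UCL = p̄ + 3·√(p̄(1−p̄)/n) = 0.05114 + 3 × √(0.05114×0.94886/250) = 0.05114 + 3 × 0.01393 = 0.09294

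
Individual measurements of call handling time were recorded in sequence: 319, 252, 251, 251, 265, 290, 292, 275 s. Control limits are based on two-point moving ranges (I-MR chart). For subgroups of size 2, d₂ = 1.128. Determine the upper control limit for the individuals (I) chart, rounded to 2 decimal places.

322.25

X̄ = (319 + 252 + 251 + 251 + 265 + 290 + 292 + 275) / 8 = 274.3750
Moving ranges: 67, 1, 0, 14, 25, 2, 17; M̄R̄ = 126.0000 / 7 = 18.0000
UCL = X̄ + 3·M̄R̄/d₂ = 274.3750 + 3 × 18.0000 / 1.128 = 322.2473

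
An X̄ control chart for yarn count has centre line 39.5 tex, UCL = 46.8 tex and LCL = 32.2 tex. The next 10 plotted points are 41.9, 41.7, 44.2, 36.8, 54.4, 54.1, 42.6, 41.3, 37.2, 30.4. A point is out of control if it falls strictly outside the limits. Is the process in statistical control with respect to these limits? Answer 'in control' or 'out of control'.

out of control

Compare each point to [32.2, 46.8]: sample 5 = 54.4 > UCL; sample 6 = 54.1 > UCL; sample 10 = 30.4 < LCL.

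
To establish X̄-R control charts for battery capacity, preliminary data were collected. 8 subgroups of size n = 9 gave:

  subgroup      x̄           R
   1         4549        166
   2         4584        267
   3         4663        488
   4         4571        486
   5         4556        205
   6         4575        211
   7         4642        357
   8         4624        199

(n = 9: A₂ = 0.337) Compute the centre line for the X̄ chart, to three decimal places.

X̄̄ = (4549 + 4584 + 4663 + 4571 + 4556 + 4575 + 4642 + 4624) / 8 = 36764.0000 / 8 = 4595.5000
CL = X̄̄ = 4595.5000

4595.500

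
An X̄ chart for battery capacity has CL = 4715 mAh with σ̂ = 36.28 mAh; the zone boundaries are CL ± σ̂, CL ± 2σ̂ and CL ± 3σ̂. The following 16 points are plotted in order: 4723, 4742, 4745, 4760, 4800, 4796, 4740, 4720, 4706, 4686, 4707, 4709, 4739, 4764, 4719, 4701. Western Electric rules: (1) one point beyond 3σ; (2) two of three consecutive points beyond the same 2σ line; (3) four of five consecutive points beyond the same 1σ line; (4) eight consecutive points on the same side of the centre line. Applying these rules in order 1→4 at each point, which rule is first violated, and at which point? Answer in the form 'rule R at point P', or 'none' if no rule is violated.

rule 2 at point 6

Zone of each point (C = within 1σ̂, B = 1σ̂–2σ̂, A = 2σ̂–3σ̂, * = beyond 3σ̂; sign = side of CL): 1:+C, 2:+C, 3:+C, 4:+B, 5:+A, 6:+A, 7:+C, 8:+C, 9:-C, 10:-C, 11:-C, 12:-C, 13:+C, 14:+B, 15:+C, 16:-C
Rule 2 (two of three consecutive points beyond the same 2σ limit) is satisfied at point 6.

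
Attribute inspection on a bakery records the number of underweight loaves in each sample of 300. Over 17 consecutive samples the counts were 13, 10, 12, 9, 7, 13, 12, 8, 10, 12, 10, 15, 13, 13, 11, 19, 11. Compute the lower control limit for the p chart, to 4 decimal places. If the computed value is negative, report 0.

0.0054

p̄ = Σdᵢ / (k·n) = 198 / (17 × 300) = 0.03882
LCL = p̄ − 3·√(p̄(1−p̄)/n) = 0.03882 − 3 × 0.01115 = 0.00536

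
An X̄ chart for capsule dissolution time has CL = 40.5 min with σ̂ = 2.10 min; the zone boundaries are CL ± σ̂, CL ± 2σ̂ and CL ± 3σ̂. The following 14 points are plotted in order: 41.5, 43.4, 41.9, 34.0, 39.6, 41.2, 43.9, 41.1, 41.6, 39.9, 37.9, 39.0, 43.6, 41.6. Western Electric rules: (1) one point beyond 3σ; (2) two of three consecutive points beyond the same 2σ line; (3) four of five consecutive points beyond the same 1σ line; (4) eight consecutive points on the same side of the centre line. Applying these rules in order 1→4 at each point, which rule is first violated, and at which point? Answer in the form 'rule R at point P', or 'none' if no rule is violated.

Zone of each point (C = within 1σ̂, B = 1σ̂–2σ̂, A = 2σ̂–3σ̂, * = beyond 3σ̂; sign = side of CL): 1:+C, 2:+B, 3:+C, 4:-*, 5:-C, 6:+C, 7:+B, 8:+C, 9:+C, 10:-C, 11:-B, 12:-C, 13:+B, 14:+C
Rule 1 (one point beyond the 3σ limits) is satisfied at point 4.

rule 1 at point 4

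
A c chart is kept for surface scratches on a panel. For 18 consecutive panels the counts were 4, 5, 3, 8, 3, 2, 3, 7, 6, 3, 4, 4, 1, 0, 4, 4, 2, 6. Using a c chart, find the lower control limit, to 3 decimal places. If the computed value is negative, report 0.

0.000

c̄ = (4 + 5 + 3 + 8 + 3 + 2 + 3 + 7 + 6 + 3 + 4 + 4 + 1 + 0 + 4 + 4 + 2 + 6) / 18 = 69 / 18 = 3.8333
LCL = c̄ − 3√c̄ = 3.8333 − 3 × 1.9579 = -2.0403 → 0 (cannot be negative)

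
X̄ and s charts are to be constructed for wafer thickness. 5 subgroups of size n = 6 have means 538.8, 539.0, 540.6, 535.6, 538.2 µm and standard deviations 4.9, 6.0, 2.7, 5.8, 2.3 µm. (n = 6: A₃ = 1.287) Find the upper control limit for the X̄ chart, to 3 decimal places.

544.026

X̄̄ = (538.8 + 539.0 + 540.6 + 535.6 + 538.2) / 5 = 538.4400
s̄ = (4.9 + 6.0 + 2.7 + 5.8 + 2.3) / 5 = 4.3400
UCL = X̄̄ + A₃·s̄ = 538.4400 + 1.287 × 4.3400 = 544.0256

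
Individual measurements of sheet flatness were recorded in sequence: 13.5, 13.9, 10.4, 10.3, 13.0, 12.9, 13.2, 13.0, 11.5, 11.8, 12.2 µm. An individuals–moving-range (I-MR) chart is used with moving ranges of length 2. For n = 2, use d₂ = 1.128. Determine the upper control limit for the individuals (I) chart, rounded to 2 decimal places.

X̄ = (13.5 + 13.9 + 10.4 + 10.3 + 13.0 + 12.9 + 13.2 + 13.0 + 11.5 + 11.8 + 12.2) / 11 = 12.3364
Moving ranges: 0.4, 3.5, 0.1, 2.7, 0.1, 0.3, 0.2, 1.5, 0.3, 0.4; M̄R̄ = 9.5000 / 10 = 0.9500
UCL = X̄ + 3·M̄R̄/d₂ = 12.3364 + 3 × 0.9500 / 1.128 = 14.8630

14.86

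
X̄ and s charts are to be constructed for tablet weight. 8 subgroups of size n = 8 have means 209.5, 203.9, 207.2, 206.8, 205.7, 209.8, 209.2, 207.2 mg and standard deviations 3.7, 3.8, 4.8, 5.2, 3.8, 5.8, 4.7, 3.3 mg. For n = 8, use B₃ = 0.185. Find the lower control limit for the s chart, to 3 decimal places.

0.812

s̄ = (3.7 + 3.8 + 4.8 + 5.2 + 3.8 + 5.8 + 4.7 + 3.3) / 8 = 4.3875
LCL_s = B₃·s̄ = 0.185 × 4.3875 = 0.8117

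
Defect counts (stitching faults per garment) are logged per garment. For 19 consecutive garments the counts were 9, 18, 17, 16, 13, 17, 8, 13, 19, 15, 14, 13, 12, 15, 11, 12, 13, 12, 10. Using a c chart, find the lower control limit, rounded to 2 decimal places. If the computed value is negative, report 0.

2.49

c̄ = (9 + 18 + 17 + 16 + 13 + 17 + 8 + 13 + 19 + 15 + 14 + 13 + 12 + 15 + 11 + 12 + 13 + 12 + 10) / 19 = 257 / 19 = 13.5263
LCL = c̄ − 3√c̄ = 13.5263 − 3 × 3.6778 = 2.4929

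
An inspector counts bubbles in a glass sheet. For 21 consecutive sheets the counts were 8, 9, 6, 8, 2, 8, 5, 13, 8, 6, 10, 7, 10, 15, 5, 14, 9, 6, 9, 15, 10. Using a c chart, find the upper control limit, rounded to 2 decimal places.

17.57

c̄ = (8 + 9 + 6 + 8 + 2 + 8 + 5 + 13 + 8 + 6 + 10 + 7 + 10 + 15 + 5 + 14 + 9 + 6 + 9 + 15 + 10) / 21 = 183 / 21 = 8.7143
UCL = c̄ + 3√c̄ = 8.7143 + 3 × √8.7143 = 8.7143 + 3 × 2.9520 = 17.5703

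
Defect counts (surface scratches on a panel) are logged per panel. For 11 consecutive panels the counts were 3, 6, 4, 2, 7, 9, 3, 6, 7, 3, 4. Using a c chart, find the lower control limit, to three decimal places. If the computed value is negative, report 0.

c̄ = (3 + 6 + 4 + 2 + 7 + 9 + 3 + 6 + 7 + 3 + 4) / 11 = 54 / 11 = 4.9091
LCL = c̄ − 3√c̄ = 4.9091 − 3 × 2.2156 = -1.7378 → 0 (cannot be negative)

0.000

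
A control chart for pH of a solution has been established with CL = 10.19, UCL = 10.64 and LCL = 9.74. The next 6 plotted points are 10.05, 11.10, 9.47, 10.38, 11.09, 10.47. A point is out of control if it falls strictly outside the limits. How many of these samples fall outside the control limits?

Compare each point to [9.74, 10.64]: sample 2 = 11.10 > UCL; sample 3 = 9.47 < LCL; sample 5 = 11.09 > UCL.

3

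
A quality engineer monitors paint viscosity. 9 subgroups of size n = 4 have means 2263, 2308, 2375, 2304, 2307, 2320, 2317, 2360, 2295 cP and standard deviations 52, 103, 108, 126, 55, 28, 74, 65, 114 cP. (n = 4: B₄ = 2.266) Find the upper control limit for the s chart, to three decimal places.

182.539

s̄ = (52 + 103 + 108 + 126 + 55 + 28 + 74 + 65 + 114) / 9 = 80.5556
UCL_s = B₄·s̄ = 2.266 × 80.5556 = 182.5389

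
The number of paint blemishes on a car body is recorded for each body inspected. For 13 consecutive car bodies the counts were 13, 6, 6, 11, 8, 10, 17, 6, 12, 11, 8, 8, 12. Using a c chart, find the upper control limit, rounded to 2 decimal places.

19.26

c̄ = (13 + 6 + 6 + 11 + 8 + 10 + 17 + 6 + 12 + 11 + 8 + 8 + 12) / 13 = 128 / 13 = 9.8462
UCL = c̄ + 3√c̄ = 9.8462 + 3 × √9.8462 = 9.8462 + 3 × 3.1379 = 19.2597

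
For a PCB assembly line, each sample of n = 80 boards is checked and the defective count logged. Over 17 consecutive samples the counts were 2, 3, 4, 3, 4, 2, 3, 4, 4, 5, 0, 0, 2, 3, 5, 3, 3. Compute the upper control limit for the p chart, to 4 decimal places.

p̄ = Σdᵢ / (k·n) = 50 / (17 × 80) = 0.03676
UCL = p̄ + 3·√(p̄(1−p̄)/n) = 0.03676 + 3 × √(0.03676×0.96324/80) = 0.03676 + 3 × 0.02104 = 0.09988

0.0999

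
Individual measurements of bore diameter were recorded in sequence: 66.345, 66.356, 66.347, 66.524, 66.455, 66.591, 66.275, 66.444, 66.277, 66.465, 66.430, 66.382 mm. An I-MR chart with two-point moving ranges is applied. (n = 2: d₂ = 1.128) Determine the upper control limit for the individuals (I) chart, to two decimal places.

X̄ = (66.345 + 66.356 + 66.347 + 66.524 + 66.455 + 66.591 + 66.275 + 66.444 + 66.277 + 66.465 + 66.430 + 66.382) / 12 = 66.4076
Moving ranges: 0.011, 0.009, 0.177, 0.069, 0.136, 0.316, 0.169, 0.167, 0.188, 0.035, 0.048; M̄R̄ = 1.3250 / 11 = 0.1205
UCL = X̄ + 3·M̄R̄/d₂ = 66.4076 + 3 × 0.1205 / 1.128 = 66.7279

66.73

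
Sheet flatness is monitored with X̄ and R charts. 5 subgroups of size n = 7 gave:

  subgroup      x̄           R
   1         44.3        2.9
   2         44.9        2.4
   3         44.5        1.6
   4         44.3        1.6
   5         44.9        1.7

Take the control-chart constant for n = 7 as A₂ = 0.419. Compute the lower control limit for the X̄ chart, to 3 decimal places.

43.725

X̄̄ = (44.3 + 44.9 + 44.5 + 44.3 + 44.9) / 5 = 222.9000 / 5 = 44.5800
R̄ = (2.9 + 2.4 + 1.6 + 1.6 + 1.7) / 5 = 10.2000 / 5 = 2.0400
LCL = X̄̄ − A₂·R̄ = 44.5800 − 0.419 × 2.0400 = 43.7252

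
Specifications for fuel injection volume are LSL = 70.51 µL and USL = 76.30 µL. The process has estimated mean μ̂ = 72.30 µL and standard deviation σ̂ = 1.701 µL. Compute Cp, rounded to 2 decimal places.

Cp = (USL − LSL) / (6σ̂) = (76.30 − 70.51) / (6 × 1.701) = 5.7900 / 10.2060 = 0.5673

0.57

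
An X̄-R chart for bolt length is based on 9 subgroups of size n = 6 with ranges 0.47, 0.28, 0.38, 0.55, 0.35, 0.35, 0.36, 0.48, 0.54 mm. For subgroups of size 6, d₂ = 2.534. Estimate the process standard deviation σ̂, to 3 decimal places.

R̄ = (0.47 + 0.28 + 0.38 + 0.55 + 0.35 + 0.35 + 0.36 + 0.48 + 0.54) / 9 = 0.4178
σ̂ = R̄ / d₂ = 0.4178 / 2.534 = 0.1649

0.165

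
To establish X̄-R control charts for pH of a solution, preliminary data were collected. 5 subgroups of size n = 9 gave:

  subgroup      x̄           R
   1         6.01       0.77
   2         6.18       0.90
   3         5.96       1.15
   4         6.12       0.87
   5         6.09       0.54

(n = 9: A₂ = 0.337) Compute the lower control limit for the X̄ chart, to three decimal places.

5.787

X̄̄ = (6.01 + 6.18 + 5.96 + 6.12 + 6.09) / 5 = 30.3600 / 5 = 6.0720
R̄ = (0.77 + 0.90 + 1.15 + 0.87 + 0.54) / 5 = 4.2300 / 5 = 0.8460
LCL = X̄̄ − A₂·R̄ = 6.0720 − 0.337 × 0.8460 = 5.7869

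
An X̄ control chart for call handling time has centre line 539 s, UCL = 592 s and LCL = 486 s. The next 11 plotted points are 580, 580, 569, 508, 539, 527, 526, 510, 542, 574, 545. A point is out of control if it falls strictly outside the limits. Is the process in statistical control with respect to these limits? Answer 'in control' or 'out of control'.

in control

All 11 points lie within [486, 592].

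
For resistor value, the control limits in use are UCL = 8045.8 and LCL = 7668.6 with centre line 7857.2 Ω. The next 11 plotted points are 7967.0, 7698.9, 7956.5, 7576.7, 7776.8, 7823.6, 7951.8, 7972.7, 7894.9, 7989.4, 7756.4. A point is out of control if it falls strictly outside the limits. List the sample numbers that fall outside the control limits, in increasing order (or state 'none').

Compare each point to [7668.6, 8045.8]: sample 4 = 7576.7 < LCL.

4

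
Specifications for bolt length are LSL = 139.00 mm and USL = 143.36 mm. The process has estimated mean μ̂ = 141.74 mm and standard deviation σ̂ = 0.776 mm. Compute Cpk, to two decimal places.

0.70

Cpu = (USL − μ̂) / (3σ̂) = (143.36 − 141.74) / (3 × 0.776) = 0.6959; Cpl = (μ̂ − LSL) / (3σ̂) = (141.74 − 139.00) / (3 × 0.776) = 1.1770; Cpk = min(Cpu, Cpl) = 0.6959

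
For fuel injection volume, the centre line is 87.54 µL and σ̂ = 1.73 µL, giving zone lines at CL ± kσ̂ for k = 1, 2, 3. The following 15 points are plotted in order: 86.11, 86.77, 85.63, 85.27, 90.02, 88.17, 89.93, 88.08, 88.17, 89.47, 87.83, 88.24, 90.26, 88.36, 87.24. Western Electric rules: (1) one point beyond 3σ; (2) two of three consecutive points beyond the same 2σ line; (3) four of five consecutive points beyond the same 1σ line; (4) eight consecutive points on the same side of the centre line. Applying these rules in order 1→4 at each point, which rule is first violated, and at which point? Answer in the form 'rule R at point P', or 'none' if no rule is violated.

Zone of each point (C = within 1σ̂, B = 1σ̂–2σ̂, A = 2σ̂–3σ̂, * = beyond 3σ̂; sign = side of CL): 1:-C, 2:-C, 3:-B, 4:-B, 5:+B, 6:+C, 7:+B, 8:+C, 9:+C, 10:+B, 11:+C, 12:+C, 13:+B, 14:+C, 15:-C
Rule 4 (eight consecutive points on the same side of the centre line) is satisfied at point 12.

rule 4 at point 12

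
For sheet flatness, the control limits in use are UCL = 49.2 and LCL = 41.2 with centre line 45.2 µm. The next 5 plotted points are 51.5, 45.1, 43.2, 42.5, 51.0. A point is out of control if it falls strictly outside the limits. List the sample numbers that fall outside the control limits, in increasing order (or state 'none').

Compare each point to [41.2, 49.2]: sample 1 = 51.5 > UCL; sample 5 = 51.0 > UCL.

1, 5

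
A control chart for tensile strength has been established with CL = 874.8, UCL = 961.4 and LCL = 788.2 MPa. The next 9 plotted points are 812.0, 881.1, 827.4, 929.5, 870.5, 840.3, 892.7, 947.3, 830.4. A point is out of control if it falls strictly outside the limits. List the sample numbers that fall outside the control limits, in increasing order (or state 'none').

none

All 9 points lie within [788.2, 961.4].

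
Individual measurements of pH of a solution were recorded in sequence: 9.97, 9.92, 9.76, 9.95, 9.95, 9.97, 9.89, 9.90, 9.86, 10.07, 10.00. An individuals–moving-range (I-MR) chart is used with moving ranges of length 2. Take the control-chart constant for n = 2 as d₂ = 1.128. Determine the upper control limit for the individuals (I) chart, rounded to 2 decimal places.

X̄ = (9.97 + 9.92 + 9.76 + 9.95 + 9.95 + 9.97 + 9.89 + 9.90 + 9.86 + 10.07 + 10.00) / 11 = 9.9309
Moving ranges: 0.05, 0.16, 0.19, 0.00, 0.02, 0.08, 0.01, 0.04, 0.21, 0.07; M̄R̄ = 0.8300 / 10 = 0.0830
UCL = X̄ + 3·M̄R̄/d₂ = 9.9309 + 3 × 0.0830 / 1.128 = 10.1517

10.15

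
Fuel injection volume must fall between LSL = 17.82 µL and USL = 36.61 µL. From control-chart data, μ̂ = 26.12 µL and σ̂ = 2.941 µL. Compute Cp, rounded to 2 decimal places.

1.06

Cp = (USL − LSL) / (6σ̂) = (36.61 − 17.82) / (6 × 2.941) = 18.7900 / 17.6460 = 1.0648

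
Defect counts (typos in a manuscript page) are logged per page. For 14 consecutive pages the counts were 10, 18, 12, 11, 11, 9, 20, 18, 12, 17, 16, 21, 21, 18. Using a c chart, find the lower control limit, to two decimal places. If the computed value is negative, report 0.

c̄ = (10 + 18 + 12 + 11 + 11 + 9 + 20 + 18 + 12 + 17 + 16 + 21 + 21 + 18) / 14 = 214 / 14 = 15.2857
LCL = c̄ − 3√c̄ = 15.2857 − 3 × 3.9097 = 3.5566

3.56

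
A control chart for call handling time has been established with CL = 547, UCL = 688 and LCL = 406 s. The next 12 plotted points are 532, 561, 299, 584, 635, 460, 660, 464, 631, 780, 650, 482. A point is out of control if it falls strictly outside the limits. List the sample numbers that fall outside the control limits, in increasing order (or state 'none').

Compare each point to [406, 688]: sample 3 = 299 < LCL; sample 10 = 780 > UCL.

3, 10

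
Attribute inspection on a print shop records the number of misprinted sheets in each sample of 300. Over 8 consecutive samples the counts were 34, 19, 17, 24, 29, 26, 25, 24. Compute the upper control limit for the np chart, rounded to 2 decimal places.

p̄ = Σdᵢ / (k·n) = 198 / (8 × 300) = 0.08250
UCL = np̄ + 3·√(np̄(1−p̄)) = 24.7500 + 3 × √(24.7500×0.91750) = 24.7500 + 3 × 4.7653 = 39.0459

39.05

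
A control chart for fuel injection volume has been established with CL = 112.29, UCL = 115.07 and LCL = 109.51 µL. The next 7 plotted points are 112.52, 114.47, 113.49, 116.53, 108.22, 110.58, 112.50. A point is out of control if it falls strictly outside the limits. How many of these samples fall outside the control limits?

Compare each point to [109.51, 115.07]: sample 4 = 116.53 > UCL; sample 5 = 108.22 < LCL.

2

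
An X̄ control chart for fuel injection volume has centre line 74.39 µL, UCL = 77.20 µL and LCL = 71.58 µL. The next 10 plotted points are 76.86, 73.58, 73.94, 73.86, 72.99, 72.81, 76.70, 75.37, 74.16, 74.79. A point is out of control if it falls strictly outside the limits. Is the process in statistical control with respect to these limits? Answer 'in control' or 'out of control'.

All 10 points lie within [71.58, 77.20].

in control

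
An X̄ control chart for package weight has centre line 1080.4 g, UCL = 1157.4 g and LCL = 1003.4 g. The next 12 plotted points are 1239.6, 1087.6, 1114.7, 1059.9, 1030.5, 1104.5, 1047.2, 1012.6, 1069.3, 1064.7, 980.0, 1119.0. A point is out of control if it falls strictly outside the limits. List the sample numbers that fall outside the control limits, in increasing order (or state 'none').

Compare each point to [1003.4, 1157.4]: sample 1 = 1239.6 > UCL; sample 11 = 980.0 < LCL.

1, 11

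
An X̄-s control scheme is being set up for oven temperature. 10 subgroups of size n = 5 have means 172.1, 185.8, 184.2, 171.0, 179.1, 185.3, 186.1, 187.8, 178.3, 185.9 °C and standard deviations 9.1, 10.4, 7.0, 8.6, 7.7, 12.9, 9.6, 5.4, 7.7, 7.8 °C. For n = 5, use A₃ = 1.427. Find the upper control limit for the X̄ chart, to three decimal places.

X̄̄ = (172.1 + 185.8 + 184.2 + 171.0 + 179.1 + 185.3 + 186.1 + 187.8 + 178.3 + 185.9) / 10 = 181.5600
s̄ = (9.1 + 10.4 + 7.0 + 8.6 + 7.7 + 12.9 + 9.6 + 5.4 + 7.7 + 7.8) / 10 = 8.6200
UCL = X̄̄ + A₃·s̄ = 181.5600 + 1.427 × 8.6200 = 193.8607

193.861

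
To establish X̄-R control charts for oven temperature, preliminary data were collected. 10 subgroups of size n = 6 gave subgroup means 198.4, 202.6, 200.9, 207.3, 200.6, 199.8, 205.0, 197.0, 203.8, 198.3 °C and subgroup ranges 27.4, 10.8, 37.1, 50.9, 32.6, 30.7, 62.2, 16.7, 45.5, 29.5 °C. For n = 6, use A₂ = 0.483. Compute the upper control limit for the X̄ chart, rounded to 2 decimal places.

217.96

X̄̄ = (198.4 + 202.6 + 200.9 + 207.3 + 200.6 + 199.8 + 205.0 + 197.0 + 203.8 + 198.3) / 10 = 2013.7000 / 10 = 201.3700
R̄ = (27.4 + 10.8 + 37.1 + 50.9 + 32.6 + 30.7 + 62.2 + 16.7 + 45.5 + 29.5) / 10 = 343.4000 / 10 = 34.3400
UCL = X̄̄ + A₂·R̄ = 201.3700 + 0.483 × 34.3400 = 217.9562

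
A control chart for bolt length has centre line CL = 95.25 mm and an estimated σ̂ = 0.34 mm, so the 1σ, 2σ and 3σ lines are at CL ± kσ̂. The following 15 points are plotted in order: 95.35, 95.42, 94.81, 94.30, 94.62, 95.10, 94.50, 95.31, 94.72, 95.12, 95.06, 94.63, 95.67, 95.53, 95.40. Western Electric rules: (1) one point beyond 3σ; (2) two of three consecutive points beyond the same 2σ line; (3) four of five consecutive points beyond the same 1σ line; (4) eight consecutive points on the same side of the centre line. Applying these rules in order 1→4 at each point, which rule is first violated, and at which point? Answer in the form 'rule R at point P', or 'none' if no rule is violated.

rule 3 at point 7

Zone of each point (C = within 1σ̂, B = 1σ̂–2σ̂, A = 2σ̂–3σ̂, * = beyond 3σ̂; sign = side of CL): 1:+C, 2:+C, 3:-B, 4:-A, 5:-B, 6:-C, 7:-A, 8:+C, 9:-B, 10:-C, 11:-C, 12:-B, 13:+B, 14:+C, 15:+C
Rule 3 (four of five consecutive points beyond the same 1σ limit) is satisfied at point 7.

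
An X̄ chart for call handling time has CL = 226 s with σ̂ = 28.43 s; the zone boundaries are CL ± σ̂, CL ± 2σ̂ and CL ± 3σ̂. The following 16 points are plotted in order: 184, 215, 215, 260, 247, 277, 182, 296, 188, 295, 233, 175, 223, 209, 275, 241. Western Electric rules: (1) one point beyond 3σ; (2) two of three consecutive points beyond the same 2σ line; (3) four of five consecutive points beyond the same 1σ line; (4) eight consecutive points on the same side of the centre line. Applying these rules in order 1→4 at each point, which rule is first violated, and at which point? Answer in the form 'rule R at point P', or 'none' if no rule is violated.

Zone of each point (C = within 1σ̂, B = 1σ̂–2σ̂, A = 2σ̂–3σ̂, * = beyond 3σ̂; sign = side of CL): 1:-B, 2:-C, 3:-C, 4:+B, 5:+C, 6:+B, 7:-B, 8:+A, 9:-B, 10:+A, 11:+C, 12:-B, 13:-C, 14:-C, 15:+B, 16:+C
Rule 2 (two of three consecutive points beyond the same 2σ limit) is satisfied at point 10.

rule 2 at point 10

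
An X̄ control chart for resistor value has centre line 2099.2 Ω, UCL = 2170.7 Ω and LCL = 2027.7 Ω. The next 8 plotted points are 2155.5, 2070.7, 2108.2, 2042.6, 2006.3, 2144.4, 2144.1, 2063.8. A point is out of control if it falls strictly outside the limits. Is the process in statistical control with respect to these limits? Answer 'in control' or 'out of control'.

out of control

Compare each point to [2027.7, 2170.7]: sample 5 = 2006.3 < LCL.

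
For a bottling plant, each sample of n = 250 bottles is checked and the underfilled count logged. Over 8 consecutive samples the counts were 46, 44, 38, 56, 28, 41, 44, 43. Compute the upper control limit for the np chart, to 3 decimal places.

p̄ = Σdᵢ / (k·n) = 340 / (8 × 250) = 0.17000
UCL = np̄ + 3·√(np̄(1−p̄)) = 42.5000 + 3 × √(42.5000×0.83000) = 42.5000 + 3 × 5.9393 = 60.3178

60.318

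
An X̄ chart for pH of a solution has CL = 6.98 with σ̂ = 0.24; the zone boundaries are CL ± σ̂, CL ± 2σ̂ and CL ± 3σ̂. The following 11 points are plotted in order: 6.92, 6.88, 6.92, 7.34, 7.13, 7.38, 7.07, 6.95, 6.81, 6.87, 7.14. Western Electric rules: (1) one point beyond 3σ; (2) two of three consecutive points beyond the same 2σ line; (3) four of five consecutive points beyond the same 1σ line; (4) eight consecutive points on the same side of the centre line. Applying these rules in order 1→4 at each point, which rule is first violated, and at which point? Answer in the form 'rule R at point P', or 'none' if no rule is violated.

none

Zone of each point (C = within 1σ̂, B = 1σ̂–2σ̂, A = 2σ̂–3σ̂, * = beyond 3σ̂; sign = side of CL): 1:-C, 2:-C, 3:-C, 4:+B, 5:+C, 6:+B, 7:+C, 8:-C, 9:-C, 10:-C, 11:+C
No rule fires across all 11 points.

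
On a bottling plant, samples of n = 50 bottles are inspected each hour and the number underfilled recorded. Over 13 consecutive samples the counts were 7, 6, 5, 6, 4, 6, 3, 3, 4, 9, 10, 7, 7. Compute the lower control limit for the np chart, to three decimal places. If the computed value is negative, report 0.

0.000

p̄ = Σdᵢ / (k·n) = 77 / (13 × 50) = 0.11846
LCL = np̄ − 3·√(np̄(1−p̄)) = 5.9231 − 3 × 2.2850 = -0.9321 → 0 (negative, so LCL = 0)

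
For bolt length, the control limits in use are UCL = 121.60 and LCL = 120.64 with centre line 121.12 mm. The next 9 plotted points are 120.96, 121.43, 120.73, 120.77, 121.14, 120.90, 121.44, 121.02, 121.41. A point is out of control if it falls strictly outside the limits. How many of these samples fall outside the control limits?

0

All 9 points lie within [120.64, 121.60].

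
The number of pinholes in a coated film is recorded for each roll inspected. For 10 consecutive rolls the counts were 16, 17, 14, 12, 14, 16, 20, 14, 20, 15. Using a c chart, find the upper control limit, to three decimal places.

c̄ = (16 + 17 + 14 + 12 + 14 + 16 + 20 + 14 + 20 + 15) / 10 = 158 / 10 = 15.8000
UCL = c̄ + 3√c̄ = 15.8000 + 3 × √15.8000 = 15.8000 + 3 × 3.9749 = 27.7248

27.725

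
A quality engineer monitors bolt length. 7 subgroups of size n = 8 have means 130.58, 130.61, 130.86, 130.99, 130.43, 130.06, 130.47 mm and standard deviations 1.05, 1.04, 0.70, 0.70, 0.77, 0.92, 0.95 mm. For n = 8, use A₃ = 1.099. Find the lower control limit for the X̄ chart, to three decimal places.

X̄̄ = (130.58 + 130.61 + 130.86 + 130.99 + 130.43 + 130.06 + 130.47) / 7 = 130.5714
s̄ = (1.05 + 1.04 + 0.70 + 0.70 + 0.77 + 0.92 + 0.95) / 7 = 0.8757
LCL = X̄̄ − A₃·s̄ = 130.5714 − 1.099 × 0.8757 = 129.6090

129.609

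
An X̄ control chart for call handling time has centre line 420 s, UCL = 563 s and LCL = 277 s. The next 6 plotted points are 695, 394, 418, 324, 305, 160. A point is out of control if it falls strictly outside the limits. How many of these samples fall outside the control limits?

2

Compare each point to [277, 563]: sample 1 = 695 > UCL; sample 6 = 160 < LCL.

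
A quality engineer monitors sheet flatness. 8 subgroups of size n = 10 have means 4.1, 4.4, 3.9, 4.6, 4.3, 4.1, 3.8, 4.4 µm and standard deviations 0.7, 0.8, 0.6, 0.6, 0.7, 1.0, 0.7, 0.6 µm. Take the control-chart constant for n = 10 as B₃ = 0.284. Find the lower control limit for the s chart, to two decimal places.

0.20

s̄ = (0.7 + 0.8 + 0.6 + 0.6 + 0.7 + 1.0 + 0.7 + 0.6) / 8 = 0.7125
LCL_s = B₃·s̄ = 0.284 × 0.7125 = 0.2024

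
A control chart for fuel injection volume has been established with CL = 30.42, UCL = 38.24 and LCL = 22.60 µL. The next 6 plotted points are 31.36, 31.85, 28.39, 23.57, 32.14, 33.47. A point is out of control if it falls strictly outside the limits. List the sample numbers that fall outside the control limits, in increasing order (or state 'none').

All 6 points lie within [22.60, 38.24].

none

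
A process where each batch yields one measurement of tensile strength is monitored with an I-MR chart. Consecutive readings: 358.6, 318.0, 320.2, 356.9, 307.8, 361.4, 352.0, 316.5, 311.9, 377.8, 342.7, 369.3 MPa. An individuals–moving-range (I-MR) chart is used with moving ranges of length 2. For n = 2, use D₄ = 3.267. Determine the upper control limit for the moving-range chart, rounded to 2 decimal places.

Moving ranges: 40.6, 2.2, 36.7, 49.1, 53.6, 9.4, 35.5, 4.6, 65.9, 35.1, 26.6; M̄R̄ = 359.3000 / 11 = 32.6636
UCL_MR = D₄·M̄R̄ = 3.267 × 32.6636 = 106.7121

106.71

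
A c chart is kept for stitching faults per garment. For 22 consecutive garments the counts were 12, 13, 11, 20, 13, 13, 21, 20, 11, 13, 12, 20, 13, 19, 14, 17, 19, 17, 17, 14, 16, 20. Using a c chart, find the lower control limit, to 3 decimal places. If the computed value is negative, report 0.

3.802

c̄ = (12 + 13 + 11 + 20 + 13 + 13 + 21 + 20 + 11 + 13 + 12 + 20 + 13 + 19 + 14 + 17 + 19 + 17 + 17 + 14 + 16 + 20) / 22 = 345 / 22 = 15.6818
LCL = c̄ − 3√c̄ = 15.6818 − 3 × 3.9600 = 3.8017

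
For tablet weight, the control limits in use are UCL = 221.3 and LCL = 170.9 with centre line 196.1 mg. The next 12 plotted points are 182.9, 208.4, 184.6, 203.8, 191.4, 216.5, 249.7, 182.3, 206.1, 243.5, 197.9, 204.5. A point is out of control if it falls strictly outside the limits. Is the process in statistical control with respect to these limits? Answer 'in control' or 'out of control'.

out of control

Compare each point to [170.9, 221.3]: sample 7 = 249.7 > UCL; sample 10 = 243.5 > UCL.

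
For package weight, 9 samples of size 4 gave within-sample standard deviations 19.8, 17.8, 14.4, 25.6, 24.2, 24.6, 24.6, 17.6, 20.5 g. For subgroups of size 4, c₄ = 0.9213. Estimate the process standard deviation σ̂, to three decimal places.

22.806

s̄ = (19.8 + 17.8 + 14.4 + 25.6 + 24.2 + 24.6 + 24.6 + 17.6 + 20.5) / 9 = 21.0111
σ̂ = s̄ / c₄ = 21.0111 / 0.9213 = 22.8059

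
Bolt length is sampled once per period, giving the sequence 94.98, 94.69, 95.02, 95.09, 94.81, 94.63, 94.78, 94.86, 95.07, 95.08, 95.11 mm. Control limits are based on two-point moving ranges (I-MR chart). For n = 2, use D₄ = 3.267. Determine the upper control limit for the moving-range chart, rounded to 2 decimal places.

Moving ranges: 0.29, 0.33, 0.07, 0.28, 0.18, 0.15, 0.08, 0.21, 0.01, 0.03; M̄R̄ = 1.6300 / 10 = 0.1630
UCL_MR = D₄·M̄R̄ = 3.267 × 0.1630 = 0.5325

0.53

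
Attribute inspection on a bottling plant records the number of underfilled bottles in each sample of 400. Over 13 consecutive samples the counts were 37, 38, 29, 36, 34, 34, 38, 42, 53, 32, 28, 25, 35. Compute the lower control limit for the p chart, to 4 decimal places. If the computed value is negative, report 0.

0.0460

p̄ = Σdᵢ / (k·n) = 461 / (13 × 400) = 0.08865
LCL = p̄ − 3·√(p̄(1−p̄)/n) = 0.08865 − 3 × 0.01421 = 0.04602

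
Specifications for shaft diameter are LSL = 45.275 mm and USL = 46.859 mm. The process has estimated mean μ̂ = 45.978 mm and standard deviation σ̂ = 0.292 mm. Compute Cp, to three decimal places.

0.904

Cp = (USL − LSL) / (6σ̂) = (46.859 − 45.275) / (6 × 0.292) = 1.5840 / 1.7520 = 0.9041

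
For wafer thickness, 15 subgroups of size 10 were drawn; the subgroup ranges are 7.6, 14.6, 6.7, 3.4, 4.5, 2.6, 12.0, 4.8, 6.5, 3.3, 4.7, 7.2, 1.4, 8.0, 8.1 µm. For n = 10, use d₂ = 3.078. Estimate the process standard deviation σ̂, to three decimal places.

R̄ = (7.6 + 14.6 + 6.7 + 3.4 + 4.5 + 2.6 + 12.0 + 4.8 + 6.5 + 3.3 + 4.7 + 7.2 + 1.4 + 8.0 + 8.1) / 15 = 6.3600
σ̂ = R̄ / d₂ = 6.3600 / 3.078 = 2.0663

2.066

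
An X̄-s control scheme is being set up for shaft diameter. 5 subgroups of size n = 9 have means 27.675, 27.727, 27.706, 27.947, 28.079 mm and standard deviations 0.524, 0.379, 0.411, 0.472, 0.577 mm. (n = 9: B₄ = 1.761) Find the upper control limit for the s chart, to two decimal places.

s̄ = (0.524 + 0.379 + 0.411 + 0.472 + 0.577) / 5 = 0.4726
UCL_s = B₄·s̄ = 1.761 × 0.4726 = 0.8322

0.83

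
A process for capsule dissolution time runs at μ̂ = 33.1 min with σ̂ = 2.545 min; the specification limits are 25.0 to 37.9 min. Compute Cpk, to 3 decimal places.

Cpu = (USL − μ̂) / (3σ̂) = (37.9 − 33.1) / (3 × 2.545) = 0.6287; Cpl = (μ̂ − LSL) / (3σ̂) = (33.1 − 25.0) / (3 × 2.545) = 1.0609; Cpk = min(Cpu, Cpl) = 0.6287

0.629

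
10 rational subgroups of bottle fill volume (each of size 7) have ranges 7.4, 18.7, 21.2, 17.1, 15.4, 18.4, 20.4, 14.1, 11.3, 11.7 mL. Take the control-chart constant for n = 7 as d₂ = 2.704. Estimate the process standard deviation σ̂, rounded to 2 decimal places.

R̄ = (7.4 + 18.7 + 21.2 + 17.1 + 15.4 + 18.4 + 20.4 + 14.1 + 11.3 + 11.7) / 10 = 15.5700
σ̂ = R̄ / d₂ = 15.5700 / 2.704 = 5.7581

5.76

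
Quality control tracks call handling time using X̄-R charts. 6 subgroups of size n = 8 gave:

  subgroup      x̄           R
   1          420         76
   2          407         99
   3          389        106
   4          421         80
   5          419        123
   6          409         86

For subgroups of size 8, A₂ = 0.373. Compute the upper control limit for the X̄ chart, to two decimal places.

446.27

X̄̄ = (420 + 407 + 389 + 421 + 419 + 409) / 6 = 2465.0000 / 6 = 410.8333
R̄ = (76 + 99 + 106 + 80 + 123 + 86) / 6 = 570.0000 / 6 = 95.0000
UCL = X̄̄ + A₂·R̄ = 410.8333 + 0.373 × 95.0000 = 446.2683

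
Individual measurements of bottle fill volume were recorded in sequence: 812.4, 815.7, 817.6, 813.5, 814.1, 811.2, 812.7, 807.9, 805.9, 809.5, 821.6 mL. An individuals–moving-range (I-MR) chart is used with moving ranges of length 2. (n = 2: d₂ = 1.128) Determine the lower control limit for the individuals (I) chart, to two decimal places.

803.13

X̄ = (812.4 + 815.7 + 817.6 + 813.5 + 814.1 + 811.2 + 812.7 + 807.9 + 805.9 + 809.5 + 821.6) / 11 = 812.9182
Moving ranges: 3.3, 1.9, 4.1, 0.6, 2.9, 1.5, 4.8, 2.0, 3.6, 12.1; M̄R̄ = 36.8000 / 10 = 3.6800
LCL = X̄ − 3·M̄R̄/d₂ = 812.9182 − 3 × 3.6800 / 1.128 = 803.1309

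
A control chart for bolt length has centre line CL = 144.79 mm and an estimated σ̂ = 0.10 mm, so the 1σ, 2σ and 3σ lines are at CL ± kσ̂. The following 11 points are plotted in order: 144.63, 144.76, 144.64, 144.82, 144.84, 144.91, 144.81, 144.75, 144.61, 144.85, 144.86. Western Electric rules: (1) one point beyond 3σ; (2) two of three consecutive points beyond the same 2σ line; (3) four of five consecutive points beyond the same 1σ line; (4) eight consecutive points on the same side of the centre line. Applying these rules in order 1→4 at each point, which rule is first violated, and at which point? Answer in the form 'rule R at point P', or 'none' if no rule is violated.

Zone of each point (C = within 1σ̂, B = 1σ̂–2σ̂, A = 2σ̂–3σ̂, * = beyond 3σ̂; sign = side of CL): 1:-B, 2:-C, 3:-B, 4:+C, 5:+C, 6:+B, 7:+C, 8:-C, 9:-B, 10:+C, 11:+C
No rule fires across all 11 points.

none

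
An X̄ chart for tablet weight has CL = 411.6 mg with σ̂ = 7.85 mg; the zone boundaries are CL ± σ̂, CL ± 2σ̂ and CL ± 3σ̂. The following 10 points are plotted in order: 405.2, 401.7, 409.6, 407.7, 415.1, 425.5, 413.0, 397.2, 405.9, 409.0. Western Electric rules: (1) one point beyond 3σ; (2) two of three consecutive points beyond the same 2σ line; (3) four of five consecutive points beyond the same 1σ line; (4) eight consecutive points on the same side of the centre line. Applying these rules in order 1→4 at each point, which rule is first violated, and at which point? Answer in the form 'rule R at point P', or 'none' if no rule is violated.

Zone of each point (C = within 1σ̂, B = 1σ̂–2σ̂, A = 2σ̂–3σ̂, * = beyond 3σ̂; sign = side of CL): 1:-C, 2:-B, 3:-C, 4:-C, 5:+C, 6:+B, 7:+C, 8:-B, 9:-C, 10:-C
No rule fires across all 10 points.

none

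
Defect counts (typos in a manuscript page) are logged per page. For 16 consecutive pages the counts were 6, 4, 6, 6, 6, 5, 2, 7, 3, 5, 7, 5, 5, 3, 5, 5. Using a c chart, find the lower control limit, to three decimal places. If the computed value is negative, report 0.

0.000

c̄ = (6 + 4 + 6 + 6 + 6 + 5 + 2 + 7 + 3 + 5 + 7 + 5 + 5 + 3 + 5 + 5) / 16 = 80 / 16 = 5.0000
LCL = c̄ − 3√c̄ = 5.0000 − 3 × 2.2361 = -1.7082 → 0 (cannot be negative)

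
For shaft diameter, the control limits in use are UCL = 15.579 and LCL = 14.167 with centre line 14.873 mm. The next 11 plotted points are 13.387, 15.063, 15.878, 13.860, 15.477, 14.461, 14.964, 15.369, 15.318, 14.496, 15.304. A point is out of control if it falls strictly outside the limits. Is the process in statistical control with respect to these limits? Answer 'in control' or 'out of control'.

Compare each point to [14.167, 15.579]: sample 1 = 13.387 < LCL; sample 3 = 15.878 > UCL; sample 4 = 13.860 < LCL.

out of control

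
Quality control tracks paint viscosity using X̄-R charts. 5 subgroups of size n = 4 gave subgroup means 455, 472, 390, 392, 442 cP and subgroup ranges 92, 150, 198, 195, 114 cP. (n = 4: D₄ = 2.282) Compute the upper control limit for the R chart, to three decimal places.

R̄ = (92 + 150 + 198 + 195 + 114) / 5 = 749.0000 / 5 = 149.8000
UCL_R = D₄·R̄ = 2.282 × 149.8000 = 341.8436

341.844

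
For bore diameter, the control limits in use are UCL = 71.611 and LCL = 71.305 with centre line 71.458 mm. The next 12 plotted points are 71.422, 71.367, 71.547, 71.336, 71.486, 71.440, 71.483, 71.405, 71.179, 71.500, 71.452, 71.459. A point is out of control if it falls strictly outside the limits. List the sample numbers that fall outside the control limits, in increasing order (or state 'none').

9

Compare each point to [71.305, 71.611]: sample 9 = 71.179 < LCL.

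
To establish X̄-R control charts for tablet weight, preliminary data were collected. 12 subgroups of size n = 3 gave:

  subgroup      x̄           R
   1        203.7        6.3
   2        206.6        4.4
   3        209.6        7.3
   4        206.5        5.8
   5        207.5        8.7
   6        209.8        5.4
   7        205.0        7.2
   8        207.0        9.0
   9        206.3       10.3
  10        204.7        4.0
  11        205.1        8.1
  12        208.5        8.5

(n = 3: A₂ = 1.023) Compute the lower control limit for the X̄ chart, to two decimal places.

X̄̄ = (203.7 + 206.6 + 209.6 + 206.5 + 207.5 + 209.8 + 205.0 + 207.0 + 206.3 + 204.7 + 205.1 + 208.5) / 12 = 2480.3000 / 12 = 206.6917
R̄ = (6.3 + 4.4 + 7.3 + 5.8 + 8.7 + 5.4 + 7.2 + 9.0 + 10.3 + 4.0 + 8.1 + 8.5) / 12 = 85.0000 / 12 = 7.0833
LCL = X̄̄ − A₂·R̄ = 206.6917 − 1.023 × 7.0833 = 199.4454

199.45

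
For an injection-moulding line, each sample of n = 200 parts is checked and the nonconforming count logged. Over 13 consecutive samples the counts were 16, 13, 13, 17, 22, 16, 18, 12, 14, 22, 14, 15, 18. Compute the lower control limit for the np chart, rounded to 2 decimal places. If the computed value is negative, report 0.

4.59

p̄ = Σdᵢ / (k·n) = 210 / (13 × 200) = 0.08077
LCL = np̄ − 3·√(np̄(1−p̄)) = 16.1538 − 3 × 3.8535 = 4.5935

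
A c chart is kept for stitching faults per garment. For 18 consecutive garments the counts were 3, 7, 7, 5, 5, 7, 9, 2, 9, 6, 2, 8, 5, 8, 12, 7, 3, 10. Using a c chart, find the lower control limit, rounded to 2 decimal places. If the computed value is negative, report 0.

0.00

c̄ = (3 + 7 + 7 + 5 + 5 + 7 + 9 + 2 + 9 + 6 + 2 + 8 + 5 + 8 + 12 + 7 + 3 + 10) / 18 = 115 / 18 = 6.3889
LCL = c̄ − 3√c̄ = 6.3889 − 3 × 2.5276 = -1.1940 → 0 (cannot be negative)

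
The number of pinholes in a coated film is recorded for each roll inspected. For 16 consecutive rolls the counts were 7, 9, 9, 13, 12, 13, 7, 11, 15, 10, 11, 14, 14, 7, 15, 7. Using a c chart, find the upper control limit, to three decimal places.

c̄ = (7 + 9 + 9 + 13 + 12 + 13 + 7 + 11 + 15 + 10 + 11 + 14 + 14 + 7 + 15 + 7) / 16 = 174 / 16 = 10.8750
UCL = c̄ + 3√c̄ = 10.8750 + 3 × √10.8750 = 10.8750 + 3 × 3.2977 = 20.7682

20.768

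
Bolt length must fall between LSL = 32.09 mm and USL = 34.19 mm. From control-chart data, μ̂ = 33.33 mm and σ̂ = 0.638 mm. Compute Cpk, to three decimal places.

0.449

Cpu = (USL − μ̂) / (3σ̂) = (34.19 − 33.33) / (3 × 0.638) = 0.4493; Cpl = (μ̂ − LSL) / (3σ̂) = (33.33 − 32.09) / (3 × 0.638) = 0.6479; Cpk = min(Cpu, Cpl) = 0.4493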